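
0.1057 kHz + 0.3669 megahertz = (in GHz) 0.000367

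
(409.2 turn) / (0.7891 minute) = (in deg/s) 3111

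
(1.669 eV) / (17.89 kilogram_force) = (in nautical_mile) 8.23e-25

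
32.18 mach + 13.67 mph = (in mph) 2.452e+04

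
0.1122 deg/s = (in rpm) 0.0187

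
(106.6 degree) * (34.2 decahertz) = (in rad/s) 636.3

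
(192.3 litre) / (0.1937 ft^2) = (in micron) 1.069e+07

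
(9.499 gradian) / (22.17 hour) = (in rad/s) 1.87e-06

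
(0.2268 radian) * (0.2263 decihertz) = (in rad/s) 0.005132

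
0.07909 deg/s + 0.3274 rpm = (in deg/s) 2.043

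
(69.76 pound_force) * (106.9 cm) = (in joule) 331.7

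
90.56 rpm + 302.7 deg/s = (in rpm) 141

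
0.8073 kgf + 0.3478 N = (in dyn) 8.265e+05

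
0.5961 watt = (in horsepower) 0.0007994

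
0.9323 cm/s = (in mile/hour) 0.02085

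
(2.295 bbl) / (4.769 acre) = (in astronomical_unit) 1.264e-16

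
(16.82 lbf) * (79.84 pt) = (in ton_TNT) 5.037e-10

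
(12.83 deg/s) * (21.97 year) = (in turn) 2.469e+07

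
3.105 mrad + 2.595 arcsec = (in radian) 0.003118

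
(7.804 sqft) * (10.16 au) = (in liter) 1.102e+15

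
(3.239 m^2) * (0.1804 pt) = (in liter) 0.2061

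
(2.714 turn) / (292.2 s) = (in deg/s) 3.344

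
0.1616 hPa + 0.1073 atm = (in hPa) 108.9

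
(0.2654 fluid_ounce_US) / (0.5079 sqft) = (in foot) 0.0005457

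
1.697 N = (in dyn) 1.697e+05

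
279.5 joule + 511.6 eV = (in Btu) 0.2649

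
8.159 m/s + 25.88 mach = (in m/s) 8820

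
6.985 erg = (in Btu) 6.621e-10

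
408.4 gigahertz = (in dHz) 4.084e+12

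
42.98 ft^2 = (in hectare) 0.0003993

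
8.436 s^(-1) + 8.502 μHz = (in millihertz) 8436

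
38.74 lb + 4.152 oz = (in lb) 39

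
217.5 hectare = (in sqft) 2.341e+07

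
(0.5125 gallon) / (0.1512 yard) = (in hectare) 1.403e-06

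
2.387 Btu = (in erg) 2.518e+10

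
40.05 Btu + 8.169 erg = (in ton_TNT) 1.01e-05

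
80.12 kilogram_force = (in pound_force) 176.6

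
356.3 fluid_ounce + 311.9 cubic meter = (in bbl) 1962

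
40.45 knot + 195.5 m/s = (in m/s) 216.3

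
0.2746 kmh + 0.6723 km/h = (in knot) 0.5113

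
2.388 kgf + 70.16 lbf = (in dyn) 3.355e+07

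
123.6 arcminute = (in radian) 0.03595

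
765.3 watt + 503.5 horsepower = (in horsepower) 504.5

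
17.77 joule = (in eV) 1.109e+20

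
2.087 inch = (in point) 150.3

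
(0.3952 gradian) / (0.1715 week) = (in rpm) 5.715e-07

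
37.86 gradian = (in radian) 0.5947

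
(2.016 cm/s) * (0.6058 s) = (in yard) 0.01336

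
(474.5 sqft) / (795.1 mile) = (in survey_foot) 0.000113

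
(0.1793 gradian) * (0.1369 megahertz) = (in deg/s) 2.209e+04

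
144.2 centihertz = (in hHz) 0.01442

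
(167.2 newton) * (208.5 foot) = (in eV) 6.632e+22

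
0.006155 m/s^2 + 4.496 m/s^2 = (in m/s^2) 4.502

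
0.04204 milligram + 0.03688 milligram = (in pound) 1.74e-07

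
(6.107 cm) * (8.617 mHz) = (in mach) 1.545e-06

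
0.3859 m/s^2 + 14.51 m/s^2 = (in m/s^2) 14.9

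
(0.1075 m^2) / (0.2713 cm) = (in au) 2.649e-10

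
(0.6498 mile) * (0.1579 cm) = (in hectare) 0.0001651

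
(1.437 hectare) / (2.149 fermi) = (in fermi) 6.687e+33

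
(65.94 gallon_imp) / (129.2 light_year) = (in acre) 6.06e-23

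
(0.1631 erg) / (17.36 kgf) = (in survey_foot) 3.143e-10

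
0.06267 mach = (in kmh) 76.82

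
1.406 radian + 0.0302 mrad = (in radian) 1.406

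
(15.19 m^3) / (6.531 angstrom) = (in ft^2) 2.504e+11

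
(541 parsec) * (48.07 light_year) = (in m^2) 7.592e+36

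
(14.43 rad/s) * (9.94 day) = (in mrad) 1.239e+10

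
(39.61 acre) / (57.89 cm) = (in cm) 2.769e+07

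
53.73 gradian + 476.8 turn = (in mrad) 2.997e+06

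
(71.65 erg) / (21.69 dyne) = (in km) 3.303e-05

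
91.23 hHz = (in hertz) 9123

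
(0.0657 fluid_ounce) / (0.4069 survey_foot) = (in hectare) 1.567e-09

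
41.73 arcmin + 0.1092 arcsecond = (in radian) 0.01214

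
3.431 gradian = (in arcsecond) 1.112e+04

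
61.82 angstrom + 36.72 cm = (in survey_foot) 1.205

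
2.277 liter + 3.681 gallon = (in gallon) 4.283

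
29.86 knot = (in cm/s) 1536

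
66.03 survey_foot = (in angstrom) 2.013e+11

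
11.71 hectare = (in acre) 28.94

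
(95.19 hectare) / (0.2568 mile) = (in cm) 2.303e+05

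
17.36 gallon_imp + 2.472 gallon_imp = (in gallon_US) 23.82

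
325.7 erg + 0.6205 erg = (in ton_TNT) 7.799e-15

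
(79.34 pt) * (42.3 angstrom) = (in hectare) 1.184e-14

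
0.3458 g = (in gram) 0.3458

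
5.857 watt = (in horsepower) 0.007854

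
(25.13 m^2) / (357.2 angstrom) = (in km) 7.035e+05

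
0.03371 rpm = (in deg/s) 0.2023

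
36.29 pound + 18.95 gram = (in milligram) 1.648e+07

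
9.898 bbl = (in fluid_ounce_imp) 5.538e+04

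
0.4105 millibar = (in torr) 0.3079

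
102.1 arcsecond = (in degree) 0.02836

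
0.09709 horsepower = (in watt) 72.4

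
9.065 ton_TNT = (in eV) 2.367e+29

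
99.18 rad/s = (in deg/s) 5683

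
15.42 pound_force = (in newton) 68.59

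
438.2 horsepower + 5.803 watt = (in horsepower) 438.2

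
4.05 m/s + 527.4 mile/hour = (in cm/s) 2.398e+04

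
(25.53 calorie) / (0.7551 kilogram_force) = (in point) 4.089e+04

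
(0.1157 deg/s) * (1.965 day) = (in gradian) 2.183e+04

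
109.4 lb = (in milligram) 4.962e+07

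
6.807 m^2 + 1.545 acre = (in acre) 1.547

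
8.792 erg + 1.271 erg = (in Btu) 9.538e-10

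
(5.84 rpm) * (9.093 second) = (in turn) 0.8851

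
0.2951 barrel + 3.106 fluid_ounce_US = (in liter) 47.01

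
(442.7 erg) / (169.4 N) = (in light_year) 2.762e-23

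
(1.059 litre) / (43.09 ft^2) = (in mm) 0.2645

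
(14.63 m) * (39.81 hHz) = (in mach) 171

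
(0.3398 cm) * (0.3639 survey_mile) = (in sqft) 21.42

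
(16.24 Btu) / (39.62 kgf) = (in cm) 4410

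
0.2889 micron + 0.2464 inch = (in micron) 6259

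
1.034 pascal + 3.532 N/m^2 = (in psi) 0.0006622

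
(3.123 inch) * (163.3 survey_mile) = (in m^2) 2.085e+04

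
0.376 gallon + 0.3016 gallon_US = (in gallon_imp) 0.5642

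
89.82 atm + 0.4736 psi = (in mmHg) 6.829e+04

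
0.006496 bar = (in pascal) 649.6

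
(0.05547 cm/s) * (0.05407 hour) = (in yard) 0.1181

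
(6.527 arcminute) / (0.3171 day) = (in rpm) 6.618e-07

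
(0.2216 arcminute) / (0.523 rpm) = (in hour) 3.269e-07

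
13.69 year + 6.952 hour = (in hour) 1.199e+05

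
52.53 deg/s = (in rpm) 8.755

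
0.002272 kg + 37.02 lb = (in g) 1.679e+04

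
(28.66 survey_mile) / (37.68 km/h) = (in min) 73.45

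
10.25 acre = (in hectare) 4.148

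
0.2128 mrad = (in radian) 0.0002128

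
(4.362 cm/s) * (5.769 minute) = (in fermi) 1.51e+16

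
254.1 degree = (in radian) 4.435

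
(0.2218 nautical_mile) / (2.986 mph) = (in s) 307.7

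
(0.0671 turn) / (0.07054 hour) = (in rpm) 0.01585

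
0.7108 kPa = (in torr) 5.331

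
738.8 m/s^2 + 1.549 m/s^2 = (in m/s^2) 740.3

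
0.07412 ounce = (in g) 2.101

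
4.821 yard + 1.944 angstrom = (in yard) 4.821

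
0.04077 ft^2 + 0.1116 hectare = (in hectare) 0.1116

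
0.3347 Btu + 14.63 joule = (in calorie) 87.9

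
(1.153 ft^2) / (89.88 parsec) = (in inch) 1.521e-18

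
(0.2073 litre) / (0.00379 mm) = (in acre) 0.01352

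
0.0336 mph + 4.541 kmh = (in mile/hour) 2.855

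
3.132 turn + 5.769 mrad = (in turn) 3.133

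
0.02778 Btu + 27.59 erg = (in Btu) 0.02778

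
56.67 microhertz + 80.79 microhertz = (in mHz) 0.1375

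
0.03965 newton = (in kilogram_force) 0.004043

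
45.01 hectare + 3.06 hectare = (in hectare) 48.07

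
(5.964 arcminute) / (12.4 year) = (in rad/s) 4.436e-12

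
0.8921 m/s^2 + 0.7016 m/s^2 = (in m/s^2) 1.594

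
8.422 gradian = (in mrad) 132.3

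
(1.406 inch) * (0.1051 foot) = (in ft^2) 0.01231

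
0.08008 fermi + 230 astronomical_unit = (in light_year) 0.003637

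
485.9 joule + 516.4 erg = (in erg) 4.859e+09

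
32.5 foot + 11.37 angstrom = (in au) 6.622e-11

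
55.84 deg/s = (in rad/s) 0.9746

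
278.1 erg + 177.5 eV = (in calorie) 6.647e-06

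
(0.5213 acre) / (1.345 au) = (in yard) 1.147e-08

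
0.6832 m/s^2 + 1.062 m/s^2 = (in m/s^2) 1.745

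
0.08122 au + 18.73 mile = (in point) 3.444e+13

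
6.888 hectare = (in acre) 17.02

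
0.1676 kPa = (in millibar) 1.676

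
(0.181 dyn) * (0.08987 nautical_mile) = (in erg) 3013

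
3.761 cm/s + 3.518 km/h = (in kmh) 3.653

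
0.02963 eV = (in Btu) 4.5e-24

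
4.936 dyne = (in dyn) 4.936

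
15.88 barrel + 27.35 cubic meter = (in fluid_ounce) 1.01e+06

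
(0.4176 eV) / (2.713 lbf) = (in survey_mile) 3.445e-24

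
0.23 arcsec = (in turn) 1.775e-07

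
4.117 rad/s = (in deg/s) 235.9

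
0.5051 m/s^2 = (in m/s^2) 0.5051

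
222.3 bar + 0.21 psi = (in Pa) 2.223e+07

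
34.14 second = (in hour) 0.009483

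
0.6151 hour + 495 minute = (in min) 531.9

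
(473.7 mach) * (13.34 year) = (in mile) 4.216e+10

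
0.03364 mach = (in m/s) 11.45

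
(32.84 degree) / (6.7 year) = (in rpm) 2.59e-08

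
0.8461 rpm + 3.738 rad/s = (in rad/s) 3.827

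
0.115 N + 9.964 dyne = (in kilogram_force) 0.01174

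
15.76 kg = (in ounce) 555.9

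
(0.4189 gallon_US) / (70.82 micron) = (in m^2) 22.39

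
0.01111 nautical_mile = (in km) 0.02058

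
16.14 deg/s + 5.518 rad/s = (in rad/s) 5.8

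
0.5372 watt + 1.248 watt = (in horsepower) 0.002394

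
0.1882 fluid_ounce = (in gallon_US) 0.00147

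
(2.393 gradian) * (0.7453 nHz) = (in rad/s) 2.802e-11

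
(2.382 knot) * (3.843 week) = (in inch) 1.121e+08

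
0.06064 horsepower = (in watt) 45.22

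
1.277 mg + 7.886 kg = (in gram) 7886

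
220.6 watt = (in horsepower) 0.2958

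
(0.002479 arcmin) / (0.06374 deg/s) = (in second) 0.0006482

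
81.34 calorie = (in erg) 3.403e+09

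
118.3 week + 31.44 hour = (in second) 7.166e+07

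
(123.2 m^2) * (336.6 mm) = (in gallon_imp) 9122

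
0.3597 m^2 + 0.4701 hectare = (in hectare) 0.4701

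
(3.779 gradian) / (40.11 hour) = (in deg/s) 2.355e-05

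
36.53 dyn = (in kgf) 3.725e-05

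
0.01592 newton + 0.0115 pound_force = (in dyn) 6707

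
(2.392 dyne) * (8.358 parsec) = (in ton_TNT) 1474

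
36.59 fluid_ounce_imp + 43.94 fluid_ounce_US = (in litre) 2.339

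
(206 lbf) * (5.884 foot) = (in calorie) 392.8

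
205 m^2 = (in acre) 0.05066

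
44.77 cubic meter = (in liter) 4.477e+04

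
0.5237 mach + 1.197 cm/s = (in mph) 398.9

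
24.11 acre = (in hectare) 9.757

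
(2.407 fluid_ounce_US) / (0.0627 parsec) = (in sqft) 3.96e-19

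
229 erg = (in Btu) 2.171e-08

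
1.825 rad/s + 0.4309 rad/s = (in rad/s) 2.256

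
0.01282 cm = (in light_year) 1.355e-20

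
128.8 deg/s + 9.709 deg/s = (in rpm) 23.08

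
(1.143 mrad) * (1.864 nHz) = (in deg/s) 1.221e-10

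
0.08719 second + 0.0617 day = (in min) 88.85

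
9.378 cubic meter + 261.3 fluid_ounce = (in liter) 9386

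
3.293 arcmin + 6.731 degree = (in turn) 0.01885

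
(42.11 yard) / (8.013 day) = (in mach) 1.633e-07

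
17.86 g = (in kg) 0.01786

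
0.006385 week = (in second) 3862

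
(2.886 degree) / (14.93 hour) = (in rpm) 8.949e-06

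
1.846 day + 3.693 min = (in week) 0.2641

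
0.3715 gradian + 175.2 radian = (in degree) 1.004e+04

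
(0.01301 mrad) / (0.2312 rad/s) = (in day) 6.513e-10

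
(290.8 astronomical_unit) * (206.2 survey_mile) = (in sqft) 1.554e+20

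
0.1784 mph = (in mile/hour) 0.1784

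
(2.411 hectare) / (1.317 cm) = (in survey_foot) 6.006e+06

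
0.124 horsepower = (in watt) 92.47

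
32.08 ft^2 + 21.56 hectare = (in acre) 53.28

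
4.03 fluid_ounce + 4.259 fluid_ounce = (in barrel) 0.001542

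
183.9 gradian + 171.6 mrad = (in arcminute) 1.052e+04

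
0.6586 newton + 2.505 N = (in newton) 3.164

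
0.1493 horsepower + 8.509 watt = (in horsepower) 0.1607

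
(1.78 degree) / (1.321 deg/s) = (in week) 2.228e-06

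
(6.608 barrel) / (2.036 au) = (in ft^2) 3.713e-11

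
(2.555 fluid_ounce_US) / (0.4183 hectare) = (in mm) 1.806e-05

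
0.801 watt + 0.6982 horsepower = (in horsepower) 0.6993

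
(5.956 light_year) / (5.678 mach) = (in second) 2.915e+13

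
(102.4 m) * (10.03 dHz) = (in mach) 0.3016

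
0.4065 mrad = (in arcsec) 83.85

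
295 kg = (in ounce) 1.041e+04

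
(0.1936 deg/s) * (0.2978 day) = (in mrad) 8.694e+04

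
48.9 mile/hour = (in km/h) 78.7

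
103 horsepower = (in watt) 7.681e+04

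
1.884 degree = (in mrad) 32.88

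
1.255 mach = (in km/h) 1538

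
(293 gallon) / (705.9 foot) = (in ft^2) 0.05549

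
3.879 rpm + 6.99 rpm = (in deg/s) 65.21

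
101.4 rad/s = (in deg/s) 5810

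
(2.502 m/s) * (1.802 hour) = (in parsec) 5.26e-13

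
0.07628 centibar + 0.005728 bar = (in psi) 0.09414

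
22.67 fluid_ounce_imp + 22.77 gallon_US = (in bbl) 0.5462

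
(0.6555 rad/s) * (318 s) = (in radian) 208.4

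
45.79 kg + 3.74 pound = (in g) 4.749e+04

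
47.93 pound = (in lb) 47.93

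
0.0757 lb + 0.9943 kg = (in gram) 1029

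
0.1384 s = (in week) 2.288e-07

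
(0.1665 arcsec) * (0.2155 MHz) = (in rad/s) 0.174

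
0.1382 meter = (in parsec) 4.479e-18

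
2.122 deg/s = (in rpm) 0.3537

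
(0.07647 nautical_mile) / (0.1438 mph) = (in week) 0.003643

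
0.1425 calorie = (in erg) 5.962e+06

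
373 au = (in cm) 5.58e+15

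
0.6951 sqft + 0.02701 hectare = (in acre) 0.06676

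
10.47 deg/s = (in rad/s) 0.1827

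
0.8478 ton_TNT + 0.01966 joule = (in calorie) 8.478e+08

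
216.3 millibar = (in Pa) 2.163e+04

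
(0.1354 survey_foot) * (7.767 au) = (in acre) 1.185e+07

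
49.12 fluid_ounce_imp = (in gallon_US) 0.3687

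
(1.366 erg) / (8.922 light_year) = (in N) 1.618e-24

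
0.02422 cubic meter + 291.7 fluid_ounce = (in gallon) 8.677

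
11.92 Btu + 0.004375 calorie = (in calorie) 3006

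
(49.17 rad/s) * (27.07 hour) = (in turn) 7.626e+05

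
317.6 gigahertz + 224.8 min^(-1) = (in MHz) 3.176e+05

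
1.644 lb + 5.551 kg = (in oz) 222.1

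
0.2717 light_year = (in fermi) 2.57e+30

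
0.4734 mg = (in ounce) 1.67e-05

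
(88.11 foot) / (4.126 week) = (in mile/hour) 2.407e-05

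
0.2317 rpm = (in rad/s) 0.02426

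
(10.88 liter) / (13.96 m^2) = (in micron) 779.4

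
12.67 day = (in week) 1.81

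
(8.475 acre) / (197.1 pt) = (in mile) 306.5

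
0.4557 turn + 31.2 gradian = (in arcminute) 1.153e+04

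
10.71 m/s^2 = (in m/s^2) 10.71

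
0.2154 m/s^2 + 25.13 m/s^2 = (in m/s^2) 25.35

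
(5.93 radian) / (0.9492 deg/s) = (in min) 5.966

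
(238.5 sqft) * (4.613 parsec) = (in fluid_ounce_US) 1.066e+23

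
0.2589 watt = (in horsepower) 0.0003472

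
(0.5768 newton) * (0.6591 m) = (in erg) 3.802e+06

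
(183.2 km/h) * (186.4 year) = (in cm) 2.991e+13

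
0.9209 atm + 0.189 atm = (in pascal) 1.125e+05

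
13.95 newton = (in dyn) 1.395e+06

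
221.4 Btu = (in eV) 1.458e+24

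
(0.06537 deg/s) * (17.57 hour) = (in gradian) 4594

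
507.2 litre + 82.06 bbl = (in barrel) 85.25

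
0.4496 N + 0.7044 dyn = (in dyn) 4.496e+04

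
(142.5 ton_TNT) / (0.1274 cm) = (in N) 4.68e+14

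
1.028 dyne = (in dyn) 1.028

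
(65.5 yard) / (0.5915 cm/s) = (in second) 1.013e+04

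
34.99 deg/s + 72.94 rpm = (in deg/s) 472.6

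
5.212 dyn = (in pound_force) 1.172e-05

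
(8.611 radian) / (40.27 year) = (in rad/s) 6.781e-09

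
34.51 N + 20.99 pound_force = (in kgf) 13.04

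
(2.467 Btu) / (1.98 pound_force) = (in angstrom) 2.955e+12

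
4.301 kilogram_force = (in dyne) 4.218e+06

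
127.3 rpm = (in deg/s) 763.8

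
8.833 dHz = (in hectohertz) 0.008833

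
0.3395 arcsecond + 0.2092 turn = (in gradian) 83.68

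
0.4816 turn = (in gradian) 192.6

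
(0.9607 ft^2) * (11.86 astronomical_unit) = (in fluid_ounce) 5.355e+15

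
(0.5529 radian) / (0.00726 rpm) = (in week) 0.001202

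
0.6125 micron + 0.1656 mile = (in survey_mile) 0.1656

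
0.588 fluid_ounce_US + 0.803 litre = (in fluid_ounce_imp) 28.87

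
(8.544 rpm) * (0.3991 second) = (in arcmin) 1228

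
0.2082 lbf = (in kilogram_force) 0.09444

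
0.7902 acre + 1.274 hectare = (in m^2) 1.594e+04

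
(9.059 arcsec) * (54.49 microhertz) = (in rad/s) 2.393e-09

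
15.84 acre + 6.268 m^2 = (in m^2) 6.411e+04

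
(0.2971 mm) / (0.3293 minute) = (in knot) 2.923e-05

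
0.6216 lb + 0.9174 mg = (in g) 282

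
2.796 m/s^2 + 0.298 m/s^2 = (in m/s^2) 3.094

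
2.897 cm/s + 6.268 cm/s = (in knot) 0.1782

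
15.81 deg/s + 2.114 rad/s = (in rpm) 22.82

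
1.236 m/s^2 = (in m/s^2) 1.236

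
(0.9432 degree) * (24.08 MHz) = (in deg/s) 2.271e+07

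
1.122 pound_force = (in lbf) 1.122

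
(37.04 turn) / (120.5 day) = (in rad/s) 2.235e-05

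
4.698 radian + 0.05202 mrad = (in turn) 0.7477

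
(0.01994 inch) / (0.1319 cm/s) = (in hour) 0.0001067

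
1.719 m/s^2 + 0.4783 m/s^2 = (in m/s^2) 2.197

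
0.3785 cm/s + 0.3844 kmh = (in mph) 0.2473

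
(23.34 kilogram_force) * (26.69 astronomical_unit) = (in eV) 5.704e+33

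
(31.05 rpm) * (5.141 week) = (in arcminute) 3.476e+10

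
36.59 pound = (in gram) 1.66e+04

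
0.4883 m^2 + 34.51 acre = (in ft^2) 1.503e+06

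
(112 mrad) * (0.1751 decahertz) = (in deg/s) 11.24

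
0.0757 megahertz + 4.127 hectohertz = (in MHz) 0.07611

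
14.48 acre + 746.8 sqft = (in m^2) 5.867e+04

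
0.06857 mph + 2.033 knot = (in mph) 2.408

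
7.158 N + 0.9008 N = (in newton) 8.059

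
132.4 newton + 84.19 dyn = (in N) 132.4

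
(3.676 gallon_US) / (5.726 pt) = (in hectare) 0.0006889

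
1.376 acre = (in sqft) 5.994e+04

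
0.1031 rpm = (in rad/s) 0.0108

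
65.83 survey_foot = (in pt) 5.688e+04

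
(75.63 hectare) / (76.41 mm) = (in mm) 9.898e+09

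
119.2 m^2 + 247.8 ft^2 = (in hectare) 0.01422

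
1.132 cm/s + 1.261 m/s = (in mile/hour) 2.846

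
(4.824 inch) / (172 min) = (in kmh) 4.274e-05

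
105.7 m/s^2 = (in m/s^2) 105.7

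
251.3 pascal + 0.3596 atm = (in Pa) 3.669e+04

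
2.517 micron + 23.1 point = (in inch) 0.3209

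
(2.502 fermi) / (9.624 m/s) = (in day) 3.009e-21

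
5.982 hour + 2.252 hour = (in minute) 494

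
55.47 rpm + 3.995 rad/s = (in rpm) 93.62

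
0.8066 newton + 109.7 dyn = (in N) 0.8077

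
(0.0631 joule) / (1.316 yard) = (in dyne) 5244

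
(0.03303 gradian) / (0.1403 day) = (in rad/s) 4.28e-08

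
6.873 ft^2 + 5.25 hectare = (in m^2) 5.25e+04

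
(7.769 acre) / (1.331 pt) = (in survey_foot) 2.197e+08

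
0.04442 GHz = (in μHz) 4.442e+13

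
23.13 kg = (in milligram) 2.313e+07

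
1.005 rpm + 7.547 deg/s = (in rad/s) 0.237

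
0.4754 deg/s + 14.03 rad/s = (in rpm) 134.1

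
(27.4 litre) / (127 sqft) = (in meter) 0.002322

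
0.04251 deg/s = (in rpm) 0.007085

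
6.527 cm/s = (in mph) 0.146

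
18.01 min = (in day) 0.01251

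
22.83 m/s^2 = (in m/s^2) 22.83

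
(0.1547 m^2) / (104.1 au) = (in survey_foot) 3.259e-14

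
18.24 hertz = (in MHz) 1.824e-05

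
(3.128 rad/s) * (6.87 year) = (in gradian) 4.314e+10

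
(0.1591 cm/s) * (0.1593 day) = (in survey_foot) 71.84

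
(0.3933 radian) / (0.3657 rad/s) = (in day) 1.245e-05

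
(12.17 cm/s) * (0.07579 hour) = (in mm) 3.321e+04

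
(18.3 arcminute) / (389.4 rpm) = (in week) 2.158e-10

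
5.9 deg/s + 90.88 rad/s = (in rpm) 868.8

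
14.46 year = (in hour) 1.267e+05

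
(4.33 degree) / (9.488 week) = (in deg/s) 7.546e-07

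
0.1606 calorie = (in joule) 0.672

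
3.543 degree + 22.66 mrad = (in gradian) 5.379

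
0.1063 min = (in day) 7.382e-05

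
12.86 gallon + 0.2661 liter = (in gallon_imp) 10.77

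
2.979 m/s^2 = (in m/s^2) 2.979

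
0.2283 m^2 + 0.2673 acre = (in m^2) 1082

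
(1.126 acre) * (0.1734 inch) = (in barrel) 126.2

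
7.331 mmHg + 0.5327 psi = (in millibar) 46.5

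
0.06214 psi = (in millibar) 4.284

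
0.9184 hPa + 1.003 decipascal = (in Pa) 91.94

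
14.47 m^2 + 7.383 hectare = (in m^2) 7.384e+04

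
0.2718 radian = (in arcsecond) 5.606e+04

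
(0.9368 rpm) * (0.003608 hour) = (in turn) 0.2028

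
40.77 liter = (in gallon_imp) 8.968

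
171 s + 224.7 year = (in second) 7.086e+09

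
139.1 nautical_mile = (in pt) 7.302e+08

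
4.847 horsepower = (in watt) 3614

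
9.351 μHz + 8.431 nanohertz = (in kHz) 9.359e-09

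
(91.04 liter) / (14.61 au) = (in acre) 1.029e-17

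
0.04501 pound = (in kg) 0.02042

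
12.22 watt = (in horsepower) 0.01639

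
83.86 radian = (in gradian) 5339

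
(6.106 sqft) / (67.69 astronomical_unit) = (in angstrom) 0.0005602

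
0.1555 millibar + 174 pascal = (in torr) 1.422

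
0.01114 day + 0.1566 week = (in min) 1595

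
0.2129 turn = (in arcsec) 2.759e+05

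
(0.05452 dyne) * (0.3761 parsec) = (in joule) 6.327e+09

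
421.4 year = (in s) 1.329e+10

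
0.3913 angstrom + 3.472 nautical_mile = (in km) 6.43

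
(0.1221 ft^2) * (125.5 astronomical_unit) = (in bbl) 1.34e+12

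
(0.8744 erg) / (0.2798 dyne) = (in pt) 88.59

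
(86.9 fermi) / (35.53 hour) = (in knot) 1.321e-18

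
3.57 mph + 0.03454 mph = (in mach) 0.004732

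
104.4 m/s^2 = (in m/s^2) 104.4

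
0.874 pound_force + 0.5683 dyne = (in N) 3.888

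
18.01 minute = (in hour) 0.3002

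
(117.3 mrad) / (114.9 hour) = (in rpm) 2.708e-06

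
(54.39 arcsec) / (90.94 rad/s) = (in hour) 8.054e-10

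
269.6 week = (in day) 1887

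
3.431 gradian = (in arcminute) 185.3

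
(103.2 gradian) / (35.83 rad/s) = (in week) 7.481e-08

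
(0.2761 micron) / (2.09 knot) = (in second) 2.568e-07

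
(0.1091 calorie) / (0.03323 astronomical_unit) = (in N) 9.182e-11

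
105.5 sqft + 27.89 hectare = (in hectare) 27.89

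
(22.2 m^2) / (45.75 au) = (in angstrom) 0.03244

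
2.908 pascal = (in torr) 0.02181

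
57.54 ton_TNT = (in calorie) 5.754e+10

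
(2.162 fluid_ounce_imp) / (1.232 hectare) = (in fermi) 4.986e+06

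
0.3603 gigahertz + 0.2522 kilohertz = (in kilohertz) 3.603e+05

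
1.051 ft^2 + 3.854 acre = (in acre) 3.854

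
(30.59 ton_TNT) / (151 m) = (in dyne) 8.476e+13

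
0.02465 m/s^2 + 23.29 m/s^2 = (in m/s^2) 23.31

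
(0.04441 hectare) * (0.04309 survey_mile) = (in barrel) 1.937e+05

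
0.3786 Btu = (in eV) 2.493e+21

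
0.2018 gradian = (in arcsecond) 653.8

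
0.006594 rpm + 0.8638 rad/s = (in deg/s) 49.53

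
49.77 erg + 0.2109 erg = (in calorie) 1.195e-06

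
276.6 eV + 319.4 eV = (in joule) 9.549e-17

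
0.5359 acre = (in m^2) 2169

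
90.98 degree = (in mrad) 1588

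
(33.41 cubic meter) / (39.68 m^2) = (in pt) 2387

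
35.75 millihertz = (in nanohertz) 3.575e+07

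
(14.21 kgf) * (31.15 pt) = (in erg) 1.531e+07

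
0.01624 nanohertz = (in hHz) 1.624e-13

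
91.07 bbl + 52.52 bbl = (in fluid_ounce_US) 7.719e+05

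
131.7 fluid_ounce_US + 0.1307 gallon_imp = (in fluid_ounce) 151.8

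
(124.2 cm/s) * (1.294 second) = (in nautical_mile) 0.0008678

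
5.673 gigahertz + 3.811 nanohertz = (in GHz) 5.673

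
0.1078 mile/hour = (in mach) 0.0001415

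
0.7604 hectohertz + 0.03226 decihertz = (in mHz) 7.604e+04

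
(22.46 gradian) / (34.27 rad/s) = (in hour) 2.86e-06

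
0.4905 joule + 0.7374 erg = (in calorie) 0.1172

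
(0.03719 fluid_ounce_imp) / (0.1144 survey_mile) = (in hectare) 5.739e-13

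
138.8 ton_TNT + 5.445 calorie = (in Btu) 5.504e+08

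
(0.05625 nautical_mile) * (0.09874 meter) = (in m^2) 10.29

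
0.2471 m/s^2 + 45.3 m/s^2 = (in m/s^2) 45.55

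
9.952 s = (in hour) 0.002764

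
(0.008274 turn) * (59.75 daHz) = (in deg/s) 1780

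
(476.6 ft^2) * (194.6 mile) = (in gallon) 3.663e+09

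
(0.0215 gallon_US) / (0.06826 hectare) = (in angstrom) 1192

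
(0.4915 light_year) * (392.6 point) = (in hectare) 6.44e+10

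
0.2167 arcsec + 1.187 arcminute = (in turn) 5.512e-05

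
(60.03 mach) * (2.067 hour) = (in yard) 1.663e+08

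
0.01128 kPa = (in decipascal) 112.8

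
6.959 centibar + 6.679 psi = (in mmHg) 397.6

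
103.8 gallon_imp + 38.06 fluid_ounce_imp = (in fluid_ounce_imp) 1.665e+04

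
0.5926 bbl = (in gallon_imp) 20.72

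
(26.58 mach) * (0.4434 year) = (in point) 3.587e+14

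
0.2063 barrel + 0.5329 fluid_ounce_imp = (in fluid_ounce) 1110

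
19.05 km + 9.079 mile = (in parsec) 1.091e-12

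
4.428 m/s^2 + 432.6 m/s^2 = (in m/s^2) 437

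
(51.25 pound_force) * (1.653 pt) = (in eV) 8.297e+17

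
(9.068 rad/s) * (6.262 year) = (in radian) 1.791e+09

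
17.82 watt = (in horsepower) 0.0239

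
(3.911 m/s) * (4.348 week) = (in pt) 2.915e+10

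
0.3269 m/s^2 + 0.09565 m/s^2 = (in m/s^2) 0.4226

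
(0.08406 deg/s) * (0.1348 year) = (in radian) 6237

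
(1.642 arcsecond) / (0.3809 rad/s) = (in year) 6.627e-13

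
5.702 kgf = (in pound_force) 12.57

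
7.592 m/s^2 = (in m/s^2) 7.592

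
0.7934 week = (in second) 4.798e+05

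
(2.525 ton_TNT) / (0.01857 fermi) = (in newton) 5.689e+26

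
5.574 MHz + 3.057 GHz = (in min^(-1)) 1.838e+11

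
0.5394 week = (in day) 3.776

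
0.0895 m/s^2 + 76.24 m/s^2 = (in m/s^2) 76.33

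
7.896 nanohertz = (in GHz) 7.896e-18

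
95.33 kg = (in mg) 9.533e+07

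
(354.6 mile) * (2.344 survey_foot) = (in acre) 100.7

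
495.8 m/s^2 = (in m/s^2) 495.8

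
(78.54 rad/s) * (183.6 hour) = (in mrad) 5.191e+10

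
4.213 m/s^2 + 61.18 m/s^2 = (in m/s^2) 65.39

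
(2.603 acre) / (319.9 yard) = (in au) 2.407e-10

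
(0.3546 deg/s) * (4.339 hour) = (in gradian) 6154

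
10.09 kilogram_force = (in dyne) 9.895e+06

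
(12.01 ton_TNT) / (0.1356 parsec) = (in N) 1.201e-05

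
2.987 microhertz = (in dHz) 2.987e-05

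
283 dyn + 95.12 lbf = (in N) 423.1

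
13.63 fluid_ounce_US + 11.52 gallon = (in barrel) 0.2768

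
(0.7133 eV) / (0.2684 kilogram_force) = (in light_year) 4.589e-36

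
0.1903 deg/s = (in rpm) 0.03172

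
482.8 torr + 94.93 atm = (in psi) 1404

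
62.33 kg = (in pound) 137.4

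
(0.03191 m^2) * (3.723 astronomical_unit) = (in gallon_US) 4.695e+12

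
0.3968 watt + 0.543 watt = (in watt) 0.9398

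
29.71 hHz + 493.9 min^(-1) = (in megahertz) 0.002979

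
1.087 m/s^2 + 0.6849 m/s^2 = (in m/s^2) 1.772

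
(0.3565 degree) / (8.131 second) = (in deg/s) 0.04384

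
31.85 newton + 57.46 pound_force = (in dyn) 2.874e+07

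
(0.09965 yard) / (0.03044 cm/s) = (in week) 0.0004949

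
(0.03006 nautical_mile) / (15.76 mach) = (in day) 1.201e-07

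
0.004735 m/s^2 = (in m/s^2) 0.004735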